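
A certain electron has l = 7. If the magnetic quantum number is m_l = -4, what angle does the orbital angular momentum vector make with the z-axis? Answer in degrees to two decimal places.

|L| = √(l(l+1)) ℏ = 2√14 ℏ.
L_z = m_l ℏ = −4ℏ.
cos θ = L_z/|L| = -4/√56, so θ ≈ 122.31°.

θ ≈ 122.31°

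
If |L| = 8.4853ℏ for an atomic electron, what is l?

Since |L|² = l(l+1)ℏ², l(l+1) = 72.
The positive root is l = 8.

l = 8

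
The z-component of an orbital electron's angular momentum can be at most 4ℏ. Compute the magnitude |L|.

Since max m_l = l, l = 4.
|L| = ℏ√(l(l+1)) = 2√5 ℏ.

|L| = 2√5 ℏ ≈ 4.472ℏ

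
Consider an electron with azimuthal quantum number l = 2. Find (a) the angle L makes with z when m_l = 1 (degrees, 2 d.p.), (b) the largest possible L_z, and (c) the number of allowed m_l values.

For m_l = 1: cos θ = 1/√6, θ ≈ 65.91°.
L_z,max = lℏ = 2ℏ.
There are 2l+1 = 5 values of m_l.

θ(m_l=1) ≈ 65.91°; L_z,max = 2ℏ; 5 values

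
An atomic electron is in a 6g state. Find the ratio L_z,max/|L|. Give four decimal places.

L_z,max/|L| = 0.8944

6g means n = 6, l = 4.
|L| = 2√5 ℏ ≈ 4.4721ℏ, while L_z,max = lℏ = 4ℏ.
L_z,max/|L| = 4/√20 = 0.8944.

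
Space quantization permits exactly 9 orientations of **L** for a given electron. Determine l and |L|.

l = 4, |L| = 2√5 ℏ ≈ 4.472ℏ

Since there are 2l+1 = 9 values of m_l, l = 4.
|L| = ℏ√(l(l+1)) = ℏ√(4·5) = 2√5 ℏ.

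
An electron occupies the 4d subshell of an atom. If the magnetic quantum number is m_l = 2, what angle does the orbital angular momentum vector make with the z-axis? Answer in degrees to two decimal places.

4d means n = 4, l = 2.
|L| = √(l(l+1)) ℏ = √6 ℏ.
L_z = m_l ℏ = 2ℏ.
cos θ = L_z/|L| = 2/√6, so θ ≈ 35.26°.

θ ≈ 35.26°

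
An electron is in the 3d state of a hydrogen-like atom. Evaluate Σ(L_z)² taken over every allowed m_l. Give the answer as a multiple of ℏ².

For 3d, l = 2.
m_l runs from −2 to 2, i.e. {-2, -1, 0, 1, 2}.
Σ m_l² = 2·(1 + 4) = 10.

Σ(L_z)² = 10 ℏ²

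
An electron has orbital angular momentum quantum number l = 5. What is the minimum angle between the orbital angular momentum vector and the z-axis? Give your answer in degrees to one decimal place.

θ_min ≈ 24.1°

|L| = √(l(l+1)) ℏ = √30 ℏ.
The smallest angle corresponds to the largest L_z, i.e. m_l = l = 5, giving L_z = 5ℏ.
cos θ_min = 5/√30, so θ_min ≈ 24.1°.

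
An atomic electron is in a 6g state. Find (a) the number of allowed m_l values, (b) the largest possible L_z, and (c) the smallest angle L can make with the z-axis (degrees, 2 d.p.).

6g means n = 6, l = 4.
There are 2l+1 = 9 values of m_l.
L_z,max = lℏ = 4ℏ.
cos θ_min = 4/√20, so θ_min ≈ 26.57°.

9 values; L_z,max = 4ℏ; θ_min ≈ 26.57°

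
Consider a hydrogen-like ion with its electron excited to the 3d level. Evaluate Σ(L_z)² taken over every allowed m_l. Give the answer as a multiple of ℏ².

Σ(L_z)² = 10 ℏ²

The 3d level has l = 2.
m_l runs from −2 to 2, i.e. {-2, -1, 0, 1, 2}.
Σ m_l² = 2·(1 + 4) = 10.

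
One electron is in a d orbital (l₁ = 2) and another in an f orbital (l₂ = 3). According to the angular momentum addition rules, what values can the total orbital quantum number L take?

The total orbital quantum number L ranges from |l₁ − l₂| to l₁ + l₂ in integer steps.
L ∈ {1, 2, 3, 4, 5}.

L = 1, 2, 3, 4, 5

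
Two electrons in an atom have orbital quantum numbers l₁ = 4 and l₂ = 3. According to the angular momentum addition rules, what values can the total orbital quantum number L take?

L = 1, 2, 3, 4, 5, 6, 7

Angular momentum addition gives L = |l₁ − l₂|, …, l₁ + l₂.
So L can be 1, 2, 3, 4, 5, 6, 7.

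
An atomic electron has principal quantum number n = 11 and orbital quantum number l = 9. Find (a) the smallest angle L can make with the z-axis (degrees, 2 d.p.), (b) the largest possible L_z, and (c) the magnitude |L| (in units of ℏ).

θ_min ≈ 18.43°; L_z,max = 9ℏ; |L| = 3√10 ℏ ≈ 9.487ℏ

cos θ_min = 9/√90, so θ_min ≈ 18.43°.
L_z,max = lℏ = 9ℏ.
|L| = ℏ√(9·10) = 3√10 ℏ ≈ 9.487ℏ.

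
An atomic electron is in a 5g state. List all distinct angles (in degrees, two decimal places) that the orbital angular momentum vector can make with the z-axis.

For 5g, l = 4.
|L| = ℏ√(l(l+1)) = 2√5 ℏ.
cos θ = m_l/√20 for each m_l ∈ {-4, -3, -2, -1, 0, 1, 2, 3, 4}.

θ ∈ {26.57°, 47.87°, 63.43°, 77.08°, 90.00°, 102.92°, 116.57°, 132.13°, 153.43°}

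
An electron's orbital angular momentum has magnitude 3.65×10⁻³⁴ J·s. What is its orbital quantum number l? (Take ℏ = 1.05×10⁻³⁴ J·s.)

l = 3

|L|/ℏ = (3.65×10⁻³⁴)/(1.05×10⁻³⁴) ≈ 3.476.
(|L|/ℏ)² = l(l+1) ≈ 12.08 ⇒ l = 3.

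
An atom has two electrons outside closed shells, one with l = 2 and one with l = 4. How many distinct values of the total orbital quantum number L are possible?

By the triangle rule, |l₁ − l₂| ≤ L ≤ l₁ + l₂.
L ∈ {2, 3, 4, 5, 6}.
That is 5 values.

5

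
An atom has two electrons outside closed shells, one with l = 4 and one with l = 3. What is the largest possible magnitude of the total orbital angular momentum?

|L_tot|_max = 2√14 ℏ ≈ 7.483ℏ

L runs from |4 − 3| = 1 to 4 + 3 = 7.
So L can be 1, 2, 3, 4, 5, 6, 7.
The largest magnitude corresponds to L = 7: |L_tot| = ℏ√(7·8) = 2√14 ℏ.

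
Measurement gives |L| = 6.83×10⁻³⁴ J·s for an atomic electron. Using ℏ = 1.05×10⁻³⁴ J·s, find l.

l = 6

In units of ℏ, |L| ≈ 6.505.
(|L|/ℏ)² = l(l+1) ≈ 42.31 ⇒ l = 6.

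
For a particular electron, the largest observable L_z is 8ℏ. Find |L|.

|L| = 6√2 ℏ ≈ 8.485ℏ

Since max m_l = l, l = 8.
|L| = ℏ√(l(l+1)) = 6√2 ℏ.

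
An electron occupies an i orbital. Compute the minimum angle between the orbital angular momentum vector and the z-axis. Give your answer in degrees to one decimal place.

For an i orbital, l = 6.
|L| = √(l(l+1)) ℏ = √42 ℏ.
The smallest angle corresponds to the largest L_z, i.e. m_l = l = 6, giving L_z = 6ℏ.
cos θ_min = 6/√42, so θ_min ≈ 22.2°.

θ_min ≈ 22.2°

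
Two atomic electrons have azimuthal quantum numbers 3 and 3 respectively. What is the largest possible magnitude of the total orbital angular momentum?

|L_tot|_max = √42 ℏ ≈ 6.481ℏ

By the triangle rule, |l₁ − l₂| ≤ L ≤ l₁ + l₂.
Allowed values: L = 0, 1, 2, 3, 4, 5, 6.
The largest magnitude corresponds to L = 6: |L_tot| = ℏ√(6·7) = √42 ℏ.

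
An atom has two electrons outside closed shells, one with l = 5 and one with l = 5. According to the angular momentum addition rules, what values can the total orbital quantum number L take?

L = 0, 1, 2, 3, 4, 5, 6, 7, 8, 9, 10

Angular momentum addition gives L = |l₁ − l₂|, …, l₁ + l₂.
L ∈ {0, 1, 2, 3, 4, 5, 6, 7, 8, 9, 10}.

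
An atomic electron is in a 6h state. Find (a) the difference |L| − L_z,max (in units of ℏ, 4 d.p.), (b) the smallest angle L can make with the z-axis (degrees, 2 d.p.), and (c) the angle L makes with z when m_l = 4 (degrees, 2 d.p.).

6h means n = 6, l = 5.
|L| − L_z,max = (√30 − 5)ℏ ≈ 0.4772ℏ.
cos θ_min = 5/√30, so θ_min ≈ 24.09°.
For m_l = 4: cos θ = 4/√30, θ ≈ 43.09°.

|L|−L_z,max ≈ 0.4772ℏ; θ_min ≈ 24.09°; θ(m_l=4) ≈ 43.09°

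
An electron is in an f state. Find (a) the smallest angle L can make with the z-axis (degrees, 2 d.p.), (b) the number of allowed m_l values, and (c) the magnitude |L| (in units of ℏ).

θ_min ≈ 30.00°; 7 values; |L| = 2√3 ℏ ≈ 3.464ℏ

An f state has l = 3.
cos θ_min = 3/√12, so θ_min ≈ 30.00°.
There are 2l+1 = 7 values of m_l.
|L| = ℏ√(3·4) = 2√3 ℏ ≈ 3.464ℏ.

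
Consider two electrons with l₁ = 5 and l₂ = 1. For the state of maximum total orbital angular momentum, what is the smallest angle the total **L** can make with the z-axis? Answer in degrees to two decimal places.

θ_min ≈ 22.21°

The total orbital quantum number L ranges from |l₁ − l₂| to l₁ + l₂ in integer steps.
Allowed values: L = 4, 5, 6.
The maximum is L = 6, with |L_tot| = ℏ√(6·7) = √42 ℏ.
The minimum angle with z is arccos(6/√42) ≈ 22.21°.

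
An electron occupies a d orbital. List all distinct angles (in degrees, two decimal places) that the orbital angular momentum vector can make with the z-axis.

The letter d corresponds to l = 2.
|L| = √(l(l+1)) ℏ = √6 ℏ.
cos θ = m_l/√6 for each m_l ∈ {-2, -1, 0, 1, 2}.

θ ∈ {35.26°, 65.91°, 90.00°, 114.09°, 144.74°}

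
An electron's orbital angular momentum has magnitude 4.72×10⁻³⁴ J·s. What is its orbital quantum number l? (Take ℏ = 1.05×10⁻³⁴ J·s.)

|L|/ℏ = (4.72×10⁻³⁴)/(1.05×10⁻³⁴) ≈ 4.495.
(|L|/ℏ)² = l(l+1) ≈ 20.21 ⇒ l = 4.

l = 4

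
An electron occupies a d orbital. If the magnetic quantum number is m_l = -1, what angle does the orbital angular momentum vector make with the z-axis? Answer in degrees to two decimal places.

θ ≈ 114.09°

For a d orbital, l = 2.
|L|² = l(l+1)ℏ² = 6ℏ², so |L| = √6 ℏ.
L_z = m_l ℏ = −1ℏ.
cos θ = L_z/|L| = -1/√6, so θ ≈ 114.09°.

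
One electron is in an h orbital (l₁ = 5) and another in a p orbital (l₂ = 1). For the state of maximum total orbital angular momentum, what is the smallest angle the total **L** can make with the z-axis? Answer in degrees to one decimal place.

θ_min ≈ 22.2°

The total orbital quantum number L ranges from |l₁ − l₂| to l₁ + l₂ in integer steps.
L ∈ {4, 5, 6}.
The maximum is L = 6, with |L_tot| = ℏ√(6·7) = √42 ℏ.
The minimum angle with z is arccos(6/√42) ≈ 22.2°.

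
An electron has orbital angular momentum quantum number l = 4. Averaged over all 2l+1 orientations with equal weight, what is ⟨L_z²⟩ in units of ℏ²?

⟨L_z²⟩ = 6.667 ℏ²

m_l ∈ {-4, -3, -2, -1, 0, 1, 2, 3, 4}.
⟨L_z²⟩ = ℏ²·l(l+1)/3 = 6.667ℏ².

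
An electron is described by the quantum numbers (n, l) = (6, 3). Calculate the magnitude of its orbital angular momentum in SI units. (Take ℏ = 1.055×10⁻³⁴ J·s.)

|L| = ℏ√(l(l+1)) = ℏ√(3·4) = 2√3 ℏ
Numerically, |L| = 3.464 × (1.055×10⁻³⁴ J·s) = 3.655×10⁻³⁴ J·s.

|L| = 3.655×10⁻³⁴ J·s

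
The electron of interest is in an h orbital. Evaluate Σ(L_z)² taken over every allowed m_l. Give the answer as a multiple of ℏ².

Σ(L_z)² = 110 ℏ²

For an h orbital, l = 5.
m_l runs from −5 to 5, i.e. {-5, -4, -3, -2, -1, 0, 1, 2, 3, 4, 5}.
Σ m_l² = 2·(1 + 4 + 9 + 16 + 25) = 110.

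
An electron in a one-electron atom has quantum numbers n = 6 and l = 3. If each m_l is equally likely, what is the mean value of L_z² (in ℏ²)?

⟨L_z²⟩ = 4 ℏ²

m_l runs from −3 to 3, i.e. {-3, -2, -1, 0, 1, 2, 3}.
⟨L_z²⟩ = ℏ²·l(l+1)/3 = 4ℏ².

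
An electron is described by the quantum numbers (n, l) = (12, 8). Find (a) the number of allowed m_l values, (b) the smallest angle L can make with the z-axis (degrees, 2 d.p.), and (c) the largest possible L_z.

There are 2l+1 = 17 values of m_l.
cos θ_min = 8/√72, so θ_min ≈ 19.47°.
L_z,max = lℏ = 8ℏ.

17 values; θ_min ≈ 19.47°; L_z,max = 8ℏ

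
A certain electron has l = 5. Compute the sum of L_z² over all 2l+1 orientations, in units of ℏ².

m_l runs from −5 to 5, i.e. {-5, -4, -3, -2, -1, 0, 1, 2, 3, 4, 5}.
Σ m_l² = l(l+1)(2l+1)/3 = 5·6·11/3 = 110.

Σ(L_z)² = 110 ℏ²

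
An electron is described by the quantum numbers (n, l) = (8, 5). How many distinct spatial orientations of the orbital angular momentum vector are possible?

11

The number of m_l values is 2l + 1 = 2·5 + 1 = 11.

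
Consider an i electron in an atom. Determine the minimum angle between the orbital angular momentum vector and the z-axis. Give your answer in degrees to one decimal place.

θ_min ≈ 22.2°

An i state has l = 6.
|L| = ℏ√(l(l+1)) = √42 ℏ.
The smallest angle corresponds to the largest L_z, i.e. m_l = l = 6, giving L_z = 6ℏ.
cos θ_min = 6/√42, so θ_min ≈ 22.2°.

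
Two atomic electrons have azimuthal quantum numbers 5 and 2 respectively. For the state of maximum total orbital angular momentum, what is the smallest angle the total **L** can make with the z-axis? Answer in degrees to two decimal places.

L runs from |5 − 2| = 3 to 5 + 2 = 7.
So L can be 3, 4, 5, 6, 7.
The maximum is L = 7, with |L_tot| = ℏ√(7·8) = 2√14 ℏ.
The minimum angle with z is arccos(7/√56) ≈ 20.70°.

θ_min ≈ 20.70°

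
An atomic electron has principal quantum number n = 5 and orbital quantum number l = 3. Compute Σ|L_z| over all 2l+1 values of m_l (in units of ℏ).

m_l runs from −3 to 3, i.e. {-3, -2, -1, 0, 1, 2, 3}.
Σ|m_l| = 2·3(3+1)/2 = 12.

Σ|L_z| = 12 ℏ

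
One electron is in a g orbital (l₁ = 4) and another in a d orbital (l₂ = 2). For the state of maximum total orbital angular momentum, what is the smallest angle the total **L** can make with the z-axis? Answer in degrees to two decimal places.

Angular momentum addition gives L = |l₁ − l₂|, …, l₁ + l₂.
So L can be 2, 3, 4, 5, 6.
The maximum is L = 6, with |L_tot| = ℏ√(6·7) = √42 ℏ.
The minimum angle with z is arccos(6/√42) ≈ 22.21°.

θ_min ≈ 22.21°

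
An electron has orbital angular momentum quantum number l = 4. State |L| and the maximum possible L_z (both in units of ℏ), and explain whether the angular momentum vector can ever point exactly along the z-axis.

|L| = 2√5 ℏ ≈ 4.4721ℏ, while L_z,max = lℏ = 4ℏ.
Since |L| > L_z,max, the vector can never point exactly along z; the closest it comes is θ_min = arccos(4/√20) ≈ 26.6°.

No: L_z,max = 4ℏ < |L| = 2√5 ℏ ≈ 4.472ℏ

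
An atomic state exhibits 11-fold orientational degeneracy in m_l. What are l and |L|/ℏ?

Since there are 2l+1 = 11 values of m_l, l = 5.
Then |L| = √(l(l+1)) ℏ = √30 ℏ.

l = 5, |L| = √30 ℏ ≈ 5.477ℏ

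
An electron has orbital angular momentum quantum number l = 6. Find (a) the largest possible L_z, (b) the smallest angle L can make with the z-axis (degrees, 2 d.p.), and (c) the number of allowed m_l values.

L_z,max = 6ℏ; θ_min ≈ 22.21°; 13 values

L_z,max = lℏ = 6ℏ.
cos θ_min = 6/√42, so θ_min ≈ 22.21°.
There are 2l+1 = 13 values of m_l.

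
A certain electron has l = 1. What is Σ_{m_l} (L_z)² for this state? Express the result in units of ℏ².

m_l ∈ {-1, 0, 1}.
Σ m_l² = 2·(1) = 2.

Σ(L_z)² = 2 ℏ²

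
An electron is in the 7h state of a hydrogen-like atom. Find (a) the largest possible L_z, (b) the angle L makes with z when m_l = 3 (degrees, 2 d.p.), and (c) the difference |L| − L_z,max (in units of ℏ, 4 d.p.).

7h means n = 7, l = 5.
L_z,max = lℏ = 5ℏ.
For m_l = 3: cos θ = 3/√30, θ ≈ 56.79°.
|L| − L_z,max = (√30 − 5)ℏ ≈ 0.4772ℏ.

L_z,max = 5ℏ; θ(m_l=3) ≈ 56.79°; |L|−L_z,max ≈ 0.4772ℏ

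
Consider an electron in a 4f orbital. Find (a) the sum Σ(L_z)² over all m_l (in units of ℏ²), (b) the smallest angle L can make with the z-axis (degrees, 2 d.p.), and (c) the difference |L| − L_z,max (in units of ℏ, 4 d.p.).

Σ(L_z)² = 28 ℏ²; θ_min ≈ 30.00°; |L|−L_z,max ≈ 0.4641ℏ

4f means n = 4, l = 3.
Σ m_l² = 28, so Σ(L_z)² = 28 ℏ².
cos θ_min = 3/√12, so θ_min ≈ 30.00°.
|L| − L_z,max = (2√3 − 3)ℏ ≈ 0.4641ℏ.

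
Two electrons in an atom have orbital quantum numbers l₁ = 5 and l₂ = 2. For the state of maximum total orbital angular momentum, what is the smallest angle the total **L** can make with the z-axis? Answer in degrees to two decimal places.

θ_min ≈ 20.70°

By the triangle rule, |l₁ − l₂| ≤ L ≤ l₁ + l₂.
Allowed values: L = 3, 4, 5, 6, 7.
The maximum is L = 7, with |L_tot| = ℏ√(7·8) = 2√14 ℏ.
The minimum angle with z is arccos(7/√56) ≈ 20.70°.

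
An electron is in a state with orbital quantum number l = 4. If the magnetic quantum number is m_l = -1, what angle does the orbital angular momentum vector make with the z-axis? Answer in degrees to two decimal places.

|L| = ℏ√(l(l+1)) = 2√5 ℏ.
L_z = m_l ℏ = −1ℏ.
cos θ = L_z/|L| = -1/√20, so θ ≈ 102.92°.

θ ≈ 102.92°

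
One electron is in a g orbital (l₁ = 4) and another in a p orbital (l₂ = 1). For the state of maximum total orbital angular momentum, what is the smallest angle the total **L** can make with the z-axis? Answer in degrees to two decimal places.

L runs from |4 − 1| = 3 to 4 + 1 = 5.
L ∈ {3, 4, 5}.
The maximum is L = 5, with |L_tot| = ℏ√(5·6) = √30 ℏ.
The minimum angle with z is arccos(5/√30) ≈ 24.09°.

θ_min ≈ 24.09°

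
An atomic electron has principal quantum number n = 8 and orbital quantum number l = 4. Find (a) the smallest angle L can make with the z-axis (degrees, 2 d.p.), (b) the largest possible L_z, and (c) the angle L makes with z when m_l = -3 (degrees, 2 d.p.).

θ_min ≈ 26.57°; L_z,max = 4ℏ; θ(m_l=-3) ≈ 132.13°

cos θ_min = 4/√20, so θ_min ≈ 26.57°.
L_z,max = lℏ = 4ℏ.
For m_l = -3: cos θ = -3/√20, θ ≈ 132.13°.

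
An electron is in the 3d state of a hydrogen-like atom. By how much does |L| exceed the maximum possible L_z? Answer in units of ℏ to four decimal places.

For 3d, l = 2.
|L| = √6 ℏ ≈ 2.4495ℏ, while L_z,max = lℏ = 2ℏ.
The difference is (√6 − 2)ℏ ≈ 0.4495ℏ.

|L| − L_z,max ≈ 0.4495ℏ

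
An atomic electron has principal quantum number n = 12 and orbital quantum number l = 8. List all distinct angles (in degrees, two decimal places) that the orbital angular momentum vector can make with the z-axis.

θ ∈ {19.47°, 34.42°, 45.00°, 53.90°, 61.87°, 69.30°, 76.37°, 83.23°, 90.00°, 96.77°, 103.63°, 110.70°, 118.13°, 126.10°, 135.00°, 145.58°, 160.53°}

|L|² = l(l+1)ℏ² = 72ℏ², so |L| = 6√2 ℏ.
cos θ = m_l/√72 for each m_l ∈ {-8, -7, -6, -5, -4, -3, -2, -1, 0, 1, 2, 3, 4, 5, 6, 7, 8}.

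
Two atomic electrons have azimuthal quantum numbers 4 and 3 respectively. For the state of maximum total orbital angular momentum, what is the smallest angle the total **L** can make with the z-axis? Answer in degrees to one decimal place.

The total orbital quantum number L ranges from |l₁ − l₂| to l₁ + l₂ in integer steps.
Allowed values: L = 1, 2, 3, 4, 5, 6, 7.
The maximum is L = 7, with |L_tot| = ℏ√(7·8) = 2√14 ℏ.
The minimum angle with z is arccos(7/√56) ≈ 20.7°.

θ_min ≈ 20.7°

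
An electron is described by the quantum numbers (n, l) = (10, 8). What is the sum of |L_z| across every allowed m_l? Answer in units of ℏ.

Σ|L_z| = 72 ℏ

m_l ∈ {-8, -7, -6, -5, -4, -3, -2, -1, 0, 1, 2, 3, 4, 5, 6, 7, 8}.
Σ|m_l| = 2(1+2+…+8) = 72.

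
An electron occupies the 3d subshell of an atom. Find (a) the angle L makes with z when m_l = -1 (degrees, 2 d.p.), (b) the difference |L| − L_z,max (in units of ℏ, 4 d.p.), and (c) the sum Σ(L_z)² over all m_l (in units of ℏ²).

For 3d, l = 2.
For m_l = -1: cos θ = -1/√6, θ ≈ 114.09°.
|L| − L_z,max = (√6 − 2)ℏ ≈ 0.4495ℏ.
Σ m_l² = 10, so Σ(L_z)² = 10 ℏ².

θ(m_l=-1) ≈ 114.09°; |L|−L_z,max ≈ 0.4495ℏ; Σ(L_z)² = 10 ℏ²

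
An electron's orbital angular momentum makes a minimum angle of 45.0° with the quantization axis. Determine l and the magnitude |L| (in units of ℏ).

cos²θ_min = l/(l+1) = 0.5000.
Thus l = 0.5000/(1 − 0.5000) ≈ 1.
Then |L| = ℏ√(1·2) = √2 ℏ.

l = 1, |L| = √2 ℏ ≈ 1.414ℏ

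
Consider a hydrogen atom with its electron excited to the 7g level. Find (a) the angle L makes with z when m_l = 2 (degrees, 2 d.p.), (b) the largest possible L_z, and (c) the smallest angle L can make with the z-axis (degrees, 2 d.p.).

The 7g level has l = 4.
For m_l = 2: cos θ = 2/√20, θ ≈ 63.43°.
L_z,max = lℏ = 4ℏ.
cos θ_min = 4/√20, so θ_min ≈ 26.57°.

θ(m_l=2) ≈ 63.43°; L_z,max = 4ℏ; θ_min ≈ 26.57°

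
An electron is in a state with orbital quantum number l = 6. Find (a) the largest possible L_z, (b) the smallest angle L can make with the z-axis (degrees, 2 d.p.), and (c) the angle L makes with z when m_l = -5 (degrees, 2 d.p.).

L_z,max = lℏ = 6ℏ.
cos θ_min = 6/√42, so θ_min ≈ 22.21°.
For m_l = -5: cos θ = -5/√42, θ ≈ 140.49°.

L_z,max = 6ℏ; θ_min ≈ 22.21°; θ(m_l=-5) ≈ 140.49°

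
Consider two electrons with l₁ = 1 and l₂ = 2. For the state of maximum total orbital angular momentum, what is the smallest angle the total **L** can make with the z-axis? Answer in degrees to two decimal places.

By the triangle rule, |l₁ − l₂| ≤ L ≤ l₁ + l₂.
So L can be 1, 2, 3.
The maximum is L = 3, with |L_tot| = ℏ√(3·4) = 2√3 ℏ.
The minimum angle with z is arccos(3/√12) ≈ 30.00°.

θ_min ≈ 30.00°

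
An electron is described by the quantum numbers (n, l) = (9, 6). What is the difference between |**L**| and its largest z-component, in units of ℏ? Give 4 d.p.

|L| = √42 ℏ ≈ 6.4807ℏ, while L_z,max = lℏ = 6ℏ.
The difference is (√42 − 6)ℏ ≈ 0.4807ℏ.

|L| − L_z,max ≈ 0.4807ℏ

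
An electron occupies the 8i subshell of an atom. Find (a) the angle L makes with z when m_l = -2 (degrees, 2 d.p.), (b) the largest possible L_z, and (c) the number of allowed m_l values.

θ(m_l=-2) ≈ 107.98°; L_z,max = 6ℏ; 13 values

The 8i subshell has l = 6.
For m_l = -2: cos θ = -2/√42, θ ≈ 107.98°.
L_z,max = lℏ = 6ℏ.
There are 2l+1 = 13 values of m_l.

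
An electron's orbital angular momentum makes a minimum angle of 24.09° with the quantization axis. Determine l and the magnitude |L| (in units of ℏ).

cos²θ_min = l/(l+1) = 0.8334.
Thus l = 0.8334/(1 − 0.8334) ≈ 5.
Then |L| = ℏ√(5·6) = √30 ℏ.

l = 5, |L| = √30 ℏ ≈ 5.477ℏ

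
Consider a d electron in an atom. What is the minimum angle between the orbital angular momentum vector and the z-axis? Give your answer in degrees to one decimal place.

θ_min ≈ 35.3°

For a d orbital, l = 2.
|L| = √(l(l+1)) ℏ = √6 ℏ.
The smallest angle corresponds to the largest L_z, i.e. m_l = l = 2, giving L_z = 2ℏ.
cos θ_min = 2/√6, so θ_min ≈ 35.3°.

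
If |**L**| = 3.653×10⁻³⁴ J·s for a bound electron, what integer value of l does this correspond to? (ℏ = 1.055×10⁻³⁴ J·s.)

l = 3

|L|/ℏ = (3.653×10⁻³⁴)/(1.055×10⁻³⁴) ≈ 3.463.
Set l(l+1) = 11.99; the integer solution is l = 3.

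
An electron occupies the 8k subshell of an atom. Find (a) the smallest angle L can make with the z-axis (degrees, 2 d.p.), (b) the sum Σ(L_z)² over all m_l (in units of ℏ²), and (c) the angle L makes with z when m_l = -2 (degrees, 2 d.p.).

θ_min ≈ 20.70°; Σ(L_z)² = 280 ℏ²; θ(m_l=-2) ≈ 105.50°

The 8k subshell has l = 7.
cos θ_min = 7/√56, so θ_min ≈ 20.70°.
Σ m_l² = 280, so Σ(L_z)² = 280 ℏ².
For m_l = -2: cos θ = -2/√56, θ ≈ 105.50°.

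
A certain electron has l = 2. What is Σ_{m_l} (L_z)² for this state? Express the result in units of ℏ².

m_l ∈ {-2, -1, 0, 1, 2}.
Summing m² from −2 to 2: Σ m_l² = 10.

Σ(L_z)² = 10 ℏ²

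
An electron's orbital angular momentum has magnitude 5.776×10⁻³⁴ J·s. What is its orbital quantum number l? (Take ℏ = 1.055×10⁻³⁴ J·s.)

l = 5

|L|/ℏ = (5.776×10⁻³⁴)/(1.055×10⁻³⁴) ≈ 5.475.
Set l(l+1) = 29.97; the integer solution is l = 5.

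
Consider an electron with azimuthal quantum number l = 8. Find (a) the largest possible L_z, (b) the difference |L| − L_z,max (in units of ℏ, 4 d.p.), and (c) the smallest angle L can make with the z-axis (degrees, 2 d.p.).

L_z,max = 8ℏ; |L|−L_z,max ≈ 0.4853ℏ; θ_min ≈ 19.47°

L_z,max = lℏ = 8ℏ.
|L| − L_z,max = (6√2 − 8)ℏ ≈ 0.4853ℏ.
cos θ_min = 8/√72, so θ_min ≈ 19.47°.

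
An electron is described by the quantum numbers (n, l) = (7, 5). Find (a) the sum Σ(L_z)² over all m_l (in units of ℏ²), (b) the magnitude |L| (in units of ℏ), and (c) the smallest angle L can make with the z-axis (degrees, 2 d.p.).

Σ(L_z)² = 110 ℏ²; |L| = √30 ℏ ≈ 5.477ℏ; θ_min ≈ 24.09°

Σ m_l² = 110, so Σ(L_z)² = 110 ℏ².
|L| = ℏ√(5·6) = √30 ℏ ≈ 5.477ℏ.
cos θ_min = 5/√30, so θ_min ≈ 24.09°.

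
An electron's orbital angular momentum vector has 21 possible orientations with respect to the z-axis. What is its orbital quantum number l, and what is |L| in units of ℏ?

Since there are 2l+1 = 21 values of m_l, l = 10.
Then |L| = √(l(l+1)) ℏ = √110 ℏ.

l = 10, |L| = √110 ℏ ≈ 10.488ℏ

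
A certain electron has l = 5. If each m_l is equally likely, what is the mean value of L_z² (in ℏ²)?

m_l runs from −5 to 5, i.e. {-5, -4, -3, -2, -1, 0, 1, 2, 3, 4, 5}.
⟨L_z²⟩ = ℏ²·l(l+1)/3 = 10ℏ².

⟨L_z²⟩ = 10 ℏ²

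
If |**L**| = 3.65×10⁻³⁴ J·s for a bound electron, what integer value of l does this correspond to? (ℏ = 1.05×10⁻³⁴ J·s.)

l = 3

Dividing by ℏ: |L|/ℏ ≈ 3.476.
Set l(l+1) = 12.08; the integer solution is l = 3.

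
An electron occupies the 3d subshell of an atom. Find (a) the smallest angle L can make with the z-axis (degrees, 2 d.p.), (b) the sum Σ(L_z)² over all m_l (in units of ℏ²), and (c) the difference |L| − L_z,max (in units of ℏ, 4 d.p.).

For 3d, l = 2.
cos θ_min = 2/√6, so θ_min ≈ 35.26°.
Σ m_l² = 10, so Σ(L_z)² = 10 ℏ².
|L| − L_z,max = (√6 − 2)ℏ ≈ 0.4495ℏ.

θ_min ≈ 35.26°; Σ(L_z)² = 10 ℏ²; |L|−L_z,max ≈ 0.4495ℏ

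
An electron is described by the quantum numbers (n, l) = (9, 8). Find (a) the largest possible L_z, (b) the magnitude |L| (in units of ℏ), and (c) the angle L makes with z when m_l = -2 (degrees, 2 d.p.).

L_z,max = lℏ = 8ℏ.
|L| = ℏ√(8·9) = 6√2 ℏ ≈ 8.485ℏ.
For m_l = -2: cos θ = -2/√72, θ ≈ 103.63°.

L_z,max = 8ℏ; |L| = 6√2 ℏ ≈ 8.485ℏ; θ(m_l=-2) ≈ 103.63°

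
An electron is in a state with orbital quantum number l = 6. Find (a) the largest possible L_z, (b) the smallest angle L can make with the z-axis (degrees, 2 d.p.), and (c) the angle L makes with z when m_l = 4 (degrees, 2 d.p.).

L_z,max = 6ℏ; θ_min ≈ 22.21°; θ(m_l=4) ≈ 51.89°

L_z,max = lℏ = 6ℏ.
cos θ_min = 6/√42, so θ_min ≈ 22.21°.
For m_l = 4: cos θ = 4/√42, θ ≈ 51.89°.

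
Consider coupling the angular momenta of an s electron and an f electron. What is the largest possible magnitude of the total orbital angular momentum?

Angular momentum addition gives L = |l₁ − l₂|, …, l₁ + l₂.
L ∈ {3}.
The largest magnitude corresponds to L = 3: |L_tot| = ℏ√(3·4) = 2√3 ℏ.

|L_tot|_max = 2√3 ℏ ≈ 3.464ℏ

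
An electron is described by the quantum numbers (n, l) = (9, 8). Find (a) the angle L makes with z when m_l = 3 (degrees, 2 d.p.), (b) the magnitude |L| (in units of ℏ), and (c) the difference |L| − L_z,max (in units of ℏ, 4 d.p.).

For m_l = 3: cos θ = 3/√72, θ ≈ 69.30°.
|L| = ℏ√(8·9) = 6√2 ℏ ≈ 8.485ℏ.
|L| − L_z,max = (6√2 − 8)ℏ ≈ 0.4853ℏ.

θ(m_l=3) ≈ 69.30°; |L| = 6√2 ℏ ≈ 8.485ℏ; |L|−L_z,max ≈ 0.4853ℏ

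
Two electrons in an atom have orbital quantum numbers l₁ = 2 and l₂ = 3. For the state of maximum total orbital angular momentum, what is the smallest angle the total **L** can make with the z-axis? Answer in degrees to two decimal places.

Angular momentum addition gives L = |l₁ − l₂|, …, l₁ + l₂.
L ∈ {1, 2, 3, 4, 5}.
The maximum is L = 5, with |L_tot| = ℏ√(5·6) = √30 ℏ.
The minimum angle with z is arccos(5/√30) ≈ 24.09°.

θ_min ≈ 24.09°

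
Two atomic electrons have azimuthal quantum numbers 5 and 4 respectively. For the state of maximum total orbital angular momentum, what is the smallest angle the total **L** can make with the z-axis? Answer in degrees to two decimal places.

Angular momentum addition gives L = |l₁ − l₂|, …, l₁ + l₂.
Allowed values: L = 1, 2, 3, 4, 5, 6, 7, 8, 9.
The maximum is L = 9, with |L_tot| = ℏ√(9·10) = 3√10 ℏ.
The minimum angle with z is arccos(9/√90) ≈ 18.43°.

θ_min ≈ 18.43°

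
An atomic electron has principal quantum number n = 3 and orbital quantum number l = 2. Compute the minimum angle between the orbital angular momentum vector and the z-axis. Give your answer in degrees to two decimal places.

θ_min ≈ 35.26°

|L| = √(l(l+1)) ℏ = √6 ℏ.
The smallest angle corresponds to the largest L_z, i.e. m_l = l = 2, giving L_z = 2ℏ.
cos θ_min = 2/√6, so θ_min ≈ 35.26°.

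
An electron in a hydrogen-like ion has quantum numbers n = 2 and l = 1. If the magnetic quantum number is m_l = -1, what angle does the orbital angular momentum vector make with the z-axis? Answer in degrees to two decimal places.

|L|² = l(l+1)ℏ² = 2ℏ², so |L| = √2 ℏ.
L_z = m_l ℏ = −1ℏ.
cos θ = L_z/|L| = -1/√2, so θ ≈ 135.00°.

θ ≈ 135.00°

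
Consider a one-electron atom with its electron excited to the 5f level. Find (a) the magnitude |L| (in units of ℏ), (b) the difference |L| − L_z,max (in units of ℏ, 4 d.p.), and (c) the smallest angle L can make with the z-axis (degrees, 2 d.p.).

|L| = 2√3 ℏ ≈ 3.464ℏ; |L|−L_z,max ≈ 0.4641ℏ; θ_min ≈ 30.00°

The 5f level has l = 3.
|L| = ℏ√(3·4) = 2√3 ℏ ≈ 3.464ℏ.
|L| − L_z,max = (2√3 − 3)ℏ ≈ 0.4641ℏ.
cos θ_min = 3/√12, so θ_min ≈ 30.00°.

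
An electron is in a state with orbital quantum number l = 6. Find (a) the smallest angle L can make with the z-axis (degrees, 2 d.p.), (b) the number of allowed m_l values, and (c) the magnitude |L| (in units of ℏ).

cos θ_min = 6/√42, so θ_min ≈ 22.21°.
There are 2l+1 = 13 values of m_l.
|L| = ℏ√(6·7) = √42 ℏ ≈ 6.481ℏ.

θ_min ≈ 22.21°; 13 values; |L| = √42 ℏ ≈ 6.481ℏ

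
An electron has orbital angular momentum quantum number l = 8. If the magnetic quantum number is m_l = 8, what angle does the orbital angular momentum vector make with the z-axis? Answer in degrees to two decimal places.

|L|² = l(l+1)ℏ² = 72ℏ², so |L| = 6√2 ℏ.
L_z = m_l ℏ = 8ℏ.
cos θ = L_z/|L| = 8/√72, so θ ≈ 19.47°.

θ ≈ 19.47°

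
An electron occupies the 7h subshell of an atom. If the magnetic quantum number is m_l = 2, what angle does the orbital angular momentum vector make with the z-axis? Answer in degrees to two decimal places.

7h means n = 7, l = 5.
|L| = ℏ√(l(l+1)) = √30 ℏ.
L_z = m_l ℏ = 2ℏ.
cos θ = L_z/|L| = 2/√30, so θ ≈ 68.58°.

θ ≈ 68.58°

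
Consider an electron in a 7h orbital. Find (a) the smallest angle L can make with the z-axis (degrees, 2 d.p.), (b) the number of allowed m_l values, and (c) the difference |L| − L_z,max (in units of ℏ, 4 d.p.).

The 7h subshell has l = 5.
cos θ_min = 5/√30, so θ_min ≈ 24.09°.
There are 2l+1 = 11 values of m_l.
|L| − L_z,max = (√30 − 5)ℏ ≈ 0.4772ℏ.

θ_min ≈ 24.09°; 11 values; |L|−L_z,max ≈ 0.4772ℏ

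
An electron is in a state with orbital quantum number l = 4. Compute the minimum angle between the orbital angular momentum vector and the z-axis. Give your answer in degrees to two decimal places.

|L| = ℏ√(l(l+1)) = 2√5 ℏ.
The smallest angle corresponds to the largest L_z, i.e. m_l = l = 4, giving L_z = 4ℏ.
cos θ_min = 4/√20, so θ_min ≈ 26.57°.

θ_min ≈ 26.57°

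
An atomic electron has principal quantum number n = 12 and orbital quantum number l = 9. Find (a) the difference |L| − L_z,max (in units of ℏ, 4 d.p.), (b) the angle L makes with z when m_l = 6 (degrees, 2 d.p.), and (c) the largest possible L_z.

|L|−L_z,max ≈ 0.4868ℏ; θ(m_l=6) ≈ 50.77°; L_z,max = 9ℏ

|L| − L_z,max = (3√10 − 9)ℏ ≈ 0.4868ℏ.
For m_l = 6: cos θ = 6/√90, θ ≈ 50.77°.
L_z,max = lℏ = 9ℏ.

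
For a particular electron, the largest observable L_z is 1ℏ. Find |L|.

L_z,max = lℏ, so l = 1.
|L| = √(l(l+1)) ℏ = √2 ℏ.

|L| = √2 ℏ ≈ 1.414ℏ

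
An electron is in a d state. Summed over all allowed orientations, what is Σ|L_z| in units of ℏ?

A d state has l = 2.
m_l ∈ {-2, -1, 0, 1, 2}.
Σ|m_l| = l(l+1) = 6.

Σ|L_z| = 6 ℏ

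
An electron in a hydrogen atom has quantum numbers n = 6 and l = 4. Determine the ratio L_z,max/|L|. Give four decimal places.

L_z,max/|L| = 0.8944

|L| = 2√5 ℏ ≈ 4.4721ℏ, while L_z,max = lℏ = 4ℏ.
L_z,max/|L| = 4/√20 = 0.8944.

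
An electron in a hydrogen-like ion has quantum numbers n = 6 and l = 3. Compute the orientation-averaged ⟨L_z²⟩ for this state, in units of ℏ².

The allowed m_l values are -3, -2, -1, 0, 1, 2, 3.
Average of L_z² over 7 states: 28/7 ℏ² = 4 ℏ².

⟨L_z²⟩ = 4 ℏ²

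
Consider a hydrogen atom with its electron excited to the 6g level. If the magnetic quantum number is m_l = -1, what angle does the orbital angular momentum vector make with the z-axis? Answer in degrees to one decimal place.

θ ≈ 102.9°

The 6g level has l = 4.
|L| = ℏ√(l(l+1)) = 2√5 ℏ.
L_z = m_l ℏ = −1ℏ.
cos θ = L_z/|L| = -1/√20, so θ ≈ 102.9°.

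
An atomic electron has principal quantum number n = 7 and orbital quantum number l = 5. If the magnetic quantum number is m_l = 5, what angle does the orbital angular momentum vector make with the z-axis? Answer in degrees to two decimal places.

θ ≈ 24.09°

|L|² = l(l+1)ℏ² = 30ℏ², so |L| = √30 ℏ.
L_z = m_l ℏ = 5ℏ.
cos θ = L_z/|L| = 5/√30, so θ ≈ 24.09°.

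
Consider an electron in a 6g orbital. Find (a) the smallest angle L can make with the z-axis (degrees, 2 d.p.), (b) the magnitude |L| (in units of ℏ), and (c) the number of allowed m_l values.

For 6g, l = 4.
cos θ_min = 4/√20, so θ_min ≈ 26.57°.
|L| = ℏ√(4·5) = 2√5 ℏ ≈ 4.472ℏ.
There are 2l+1 = 9 values of m_l.

θ_min ≈ 26.57°; |L| = 2√5 ℏ ≈ 4.472ℏ; 9 values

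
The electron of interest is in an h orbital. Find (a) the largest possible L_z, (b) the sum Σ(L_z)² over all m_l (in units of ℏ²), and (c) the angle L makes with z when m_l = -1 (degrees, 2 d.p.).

L_z,max = 5ℏ; Σ(L_z)² = 110 ℏ²; θ(m_l=-1) ≈ 100.52°

The letter h corresponds to l = 5.
L_z,max = lℏ = 5ℏ.
Σ m_l² = 110, so Σ(L_z)² = 110 ℏ².
For m_l = -1: cos θ = -1/√30, θ ≈ 100.52°.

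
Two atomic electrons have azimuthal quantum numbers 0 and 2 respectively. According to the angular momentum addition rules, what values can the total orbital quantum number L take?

L runs from |0 − 2| = 2 to 0 + 2 = 2.
L ∈ {2}.

L = 2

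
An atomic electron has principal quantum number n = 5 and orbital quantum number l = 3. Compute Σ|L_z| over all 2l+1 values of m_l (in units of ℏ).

Σ|L_z| = 12 ℏ

The allowed m_l values are -3, -2, -1, 0, 1, 2, 3.
Σ|m_l| = 2·3(3+1)/2 = 12.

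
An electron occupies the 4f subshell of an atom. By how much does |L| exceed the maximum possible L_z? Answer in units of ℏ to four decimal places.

4f means n = 4, l = 3.
|L| = 2√3 ℏ ≈ 3.4641ℏ, while L_z,max = lℏ = 3ℏ.
The difference is (2√3 − 3)ℏ ≈ 0.4641ℏ.

|L| − L_z,max ≈ 0.4641ℏ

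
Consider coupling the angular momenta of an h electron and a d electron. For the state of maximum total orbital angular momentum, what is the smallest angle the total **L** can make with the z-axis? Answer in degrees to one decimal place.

The total orbital quantum number L ranges from |l₁ − l₂| to l₁ + l₂ in integer steps.
Allowed values: L = 3, 4, 5, 6, 7.
The maximum is L = 7, with |L_tot| = ℏ√(7·8) = 2√14 ℏ.
The minimum angle with z is arccos(7/√56) ≈ 20.7°.

θ_min ≈ 20.7°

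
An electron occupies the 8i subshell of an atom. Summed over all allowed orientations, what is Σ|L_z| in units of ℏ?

The 8i subshell has l = 6.
m_l runs from −6 to 6, i.e. {-6, -5, -4, -3, -2, -1, 0, 1, 2, 3, 4, 5, 6}.
Σ|m_l| = 2·6(6+1)/2 = 42.

Σ|L_z| = 42 ℏ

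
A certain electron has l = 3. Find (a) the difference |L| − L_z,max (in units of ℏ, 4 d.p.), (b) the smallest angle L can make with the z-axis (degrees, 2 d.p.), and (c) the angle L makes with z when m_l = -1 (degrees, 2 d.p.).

|L| − L_z,max = (2√3 − 3)ℏ ≈ 0.4641ℏ.
cos θ_min = 3/√12, so θ_min ≈ 30.00°.
For m_l = -1: cos θ = -1/√12, θ ≈ 106.78°.

|L|−L_z,max ≈ 0.4641ℏ; θ_min ≈ 30.00°; θ(m_l=-1) ≈ 106.78°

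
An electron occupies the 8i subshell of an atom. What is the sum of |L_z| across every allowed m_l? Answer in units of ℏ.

8i means n = 8, l = 6.
The allowed m_l values are -6, -5, -4, -3, -2, -1, 0, 1, 2, 3, 4, 5, 6.
Σ|m_l| = 2(1+2+…+6) = 42.

Σ|L_z| = 42 ℏ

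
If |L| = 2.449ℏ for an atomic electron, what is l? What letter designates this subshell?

l = 2 (d orbital)

Since |L|² = l(l+1)ℏ², l(l+1) = 6.
The positive root is l = 2.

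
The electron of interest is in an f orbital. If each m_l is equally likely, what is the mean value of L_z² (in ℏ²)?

⟨L_z²⟩ = 4 ℏ²

For an f orbital, l = 3.
The allowed m_l values are -3, -2, -1, 0, 1, 2, 3.
⟨L_z²⟩ = ℏ²·l(l+1)/3 = 4ℏ².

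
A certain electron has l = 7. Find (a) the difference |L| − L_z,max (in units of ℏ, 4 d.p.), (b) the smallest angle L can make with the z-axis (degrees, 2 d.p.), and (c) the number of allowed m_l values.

|L| − L_z,max = (2√14 − 7)ℏ ≈ 0.4833ℏ.
cos θ_min = 7/√56, so θ_min ≈ 20.70°.
There are 2l+1 = 15 values of m_l.

|L|−L_z,max ≈ 0.4833ℏ; θ_min ≈ 20.70°; 15 values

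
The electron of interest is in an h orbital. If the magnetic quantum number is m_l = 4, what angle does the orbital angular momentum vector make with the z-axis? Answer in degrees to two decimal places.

For an h orbital, l = 5.
|L| = √(l(l+1)) ℏ = √30 ℏ.
L_z = m_l ℏ = 4ℏ.
cos θ = L_z/|L| = 4/√30, so θ ≈ 43.09°.

θ ≈ 43.09°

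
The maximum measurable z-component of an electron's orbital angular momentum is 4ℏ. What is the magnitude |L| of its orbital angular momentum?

|L| = 2√5 ℏ ≈ 4.472ℏ

The maximum L_z equals lℏ, giving l = 4.
|L| = ℏ√(l(l+1)) = 2√5 ℏ.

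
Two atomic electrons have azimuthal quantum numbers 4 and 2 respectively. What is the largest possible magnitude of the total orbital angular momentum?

L runs from |4 − 2| = 2 to 4 + 2 = 6.
L ∈ {2, 3, 4, 5, 6}.
The largest magnitude corresponds to L = 6: |L_tot| = ℏ√(6·7) = √42 ℏ.

|L_tot|_max = √42 ℏ ≈ 6.481ℏ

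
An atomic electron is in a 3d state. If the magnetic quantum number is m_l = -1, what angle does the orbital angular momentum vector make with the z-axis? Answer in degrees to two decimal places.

For 3d, l = 2.
|L|² = l(l+1)ℏ² = 6ℏ², so |L| = √6 ℏ.
L_z = m_l ℏ = −1ℏ.
cos θ = L_z/|L| = -1/√6, so θ ≈ 114.09°.

θ ≈ 114.09°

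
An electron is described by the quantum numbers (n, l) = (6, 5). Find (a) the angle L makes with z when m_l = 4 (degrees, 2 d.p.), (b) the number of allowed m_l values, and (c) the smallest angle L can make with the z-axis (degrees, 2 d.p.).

θ(m_l=4) ≈ 43.09°; 11 values; θ_min ≈ 24.09°

For m_l = 4: cos θ = 4/√30, θ ≈ 43.09°.
There are 2l+1 = 11 values of m_l.
cos θ_min = 5/√30, so θ_min ≈ 24.09°.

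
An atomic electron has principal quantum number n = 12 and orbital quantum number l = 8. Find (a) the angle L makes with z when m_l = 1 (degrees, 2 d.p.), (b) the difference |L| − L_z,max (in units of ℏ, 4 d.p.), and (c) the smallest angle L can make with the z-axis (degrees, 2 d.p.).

θ(m_l=1) ≈ 83.23°; |L|−L_z,max ≈ 0.4853ℏ; θ_min ≈ 19.47°

For m_l = 1: cos θ = 1/√72, θ ≈ 83.23°.
|L| − L_z,max = (6√2 − 8)ℏ ≈ 0.4853ℏ.
cos θ_min = 8/√72, so θ_min ≈ 19.47°.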